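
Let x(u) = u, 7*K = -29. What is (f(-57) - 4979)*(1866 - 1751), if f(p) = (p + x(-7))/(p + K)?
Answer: -61253715/107 ≈ -5.7247e+5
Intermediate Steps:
K = -29/7 (K = (1/7)*(-29) = -29/7 ≈ -4.1429)
f(p) = (-7 + p)/(-29/7 + p) (f(p) = (p - 7)/(p - 29/7) = (-7 + p)/(-29/7 + p))
(f(-57) - 4979)*(1866 - 1751) = (7*(-7 - 57)/(-29 + 7*(-57)) - 4979)*(1866 - 1751) = (7*(-64)/(-29 - 399) - 4979)*115 = (7*(-64)/(-428) - 4979)*115 = (7*(-1/428)*(-64) - 4979)*115 = (112/107 - 4979)*115 = -532641/107*115 = -61253715/107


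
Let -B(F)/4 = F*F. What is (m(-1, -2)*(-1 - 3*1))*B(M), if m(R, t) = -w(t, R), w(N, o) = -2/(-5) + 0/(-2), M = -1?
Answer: -32/5 ≈ -6.4000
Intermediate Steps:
B(F) = -4*F² (B(F) = -4*F*F = -4*F²)
w(N, o) = ⅖ (w(N, o) = -2*(-⅕) + 0*(-½) = ⅖ + 0 = ⅖)
m(R, t) = -⅖ (m(R, t) = -1*⅖ = -⅖)
(m(-1, -2)*(-1 - 3*1))*B(M) = (-2*(-1 - 3*1)/5)*(-4*(-1)²) = (-2*(-1 - 3)/5)*(-4*1) = -⅖*(-4)*(-4) = (8/5)*(-4) = -32/5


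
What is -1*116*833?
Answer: -96628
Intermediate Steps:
-1*116*833 = -116*833 = -96628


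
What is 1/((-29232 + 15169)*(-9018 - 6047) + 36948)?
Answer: 1/211896043 ≈ 4.7193e-9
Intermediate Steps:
1/((-29232 + 15169)*(-9018 - 6047) + 36948) = 1/(-14063*(-15065) + 36948) = 1/(211859095 + 36948) = 1/211896043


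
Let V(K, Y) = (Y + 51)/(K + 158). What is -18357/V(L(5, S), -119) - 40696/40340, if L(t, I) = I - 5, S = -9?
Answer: 6664519462/171445 ≈ 38873.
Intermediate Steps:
L(t, I) = -5 + I
V(K, Y) = (51 + Y)/(158 + K)
-18357/V(L(5, S), -119) - 40696/40340 = -18357*(158 + (-5 - 9))/(51 - 119) - 40696/40340 = -18357/(-68/(158 - 14)) - 40696*1/40340 = -18357/(-68/144) - 10174/10085 = -18357/((1/144)*(-68)) - 10174/10085 = -18357/(-17/36) - 10174/10085 = -18357*(-36/17) - 10174/10085 = 660852/17 - 10174/10085 = 6664519462/171445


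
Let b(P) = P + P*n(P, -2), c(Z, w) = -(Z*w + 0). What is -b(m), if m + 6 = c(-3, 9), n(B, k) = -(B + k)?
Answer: 378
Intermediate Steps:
n(B, k) = -B - k
c(Z, w) = -Z*w
m = 21 (m = -6 - 1*(-3)*9 = -6 + 27 = 21)
b(P) = P + P*(2 - P) (b(P) = P + P*(-P - 1*(-2)) = P + P*(-P + 2) = P + P*(2 - P))
-b(m) = -21*(3 - 1*21) = -21*(3 - 21) = -21*(-18) = -1*(-378) = 378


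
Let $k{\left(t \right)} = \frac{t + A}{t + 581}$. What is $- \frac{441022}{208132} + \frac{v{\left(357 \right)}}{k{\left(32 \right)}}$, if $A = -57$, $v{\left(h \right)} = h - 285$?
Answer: $- \frac{4598569751}{2601650} \approx -1767.6$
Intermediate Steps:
$v{\left(h \right)} = -285 + h$ ($v{\left(h \right)} = h - 285 = -285 + h$)
$k{\left(t \right)} = \frac{-57 + t}{581 + t}$ ($k{\left(t \right)} = \frac{t - 57}{t + 581} = \frac{-57 + t}{581 + t}$)
$- \frac{441022}{208132} + \frac{v{\left(357 \right)}}{k{\left(32 \right)}} = - \frac{441022}{208132} + \frac{-285 + 357}{\frac{1}{581 + 32} \left(-57 + 32\right)} = \left(-441022\right) \frac{1}{208132} + \frac{72}{\frac{1}{613} \left(-25\right)} = - \frac{220511}{104066} + \frac{72}{\frac{1}{613} \left(-25\right)} = - \frac{220511}{104066} + \frac{72}{- \frac{25}{613}} = - \frac{220511}{104066} + 72 \left(- \frac{613}{25}\right) = - \frac{220511}{104066} - \frac{44136}{25} = - \frac{4598569751}{2601650}$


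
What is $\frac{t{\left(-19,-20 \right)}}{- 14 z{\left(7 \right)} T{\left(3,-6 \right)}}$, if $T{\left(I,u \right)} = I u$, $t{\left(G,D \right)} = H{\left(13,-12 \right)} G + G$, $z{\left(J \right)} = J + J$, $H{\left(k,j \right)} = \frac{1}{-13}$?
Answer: $- \frac{19}{3822} \approx -0.0049712$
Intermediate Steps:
$H{\left(k,j \right)} = - \frac{1}{13}$
$z{\left(J \right)} = 2 J$
$t{\left(G,D \right)} = \frac{12 G}{13}$ ($t{\left(G,D \right)} = - \frac{G}{13} + G = \frac{12 G}{13}$)
$\frac{t{\left(-19,-20 \right)}}{- 14 z{\left(7 \right)} T{\left(3,-6 \right)}} = \frac{\frac{12}{13} \left(-19\right)}{- 14 \cdot 2 \cdot 7 \cdot 3 \left(-6\right)} = - \frac{228}{13 \left(-14\right) 14 \left(-18\right)} = - \frac{228}{13 \left(\left(-196\right) \left(-18\right)\right)} = - \frac{228}{13 \cdot 3528} = \left(- \frac{228}{13}\right) \frac{1}{3528} = - \frac{19}{3822}$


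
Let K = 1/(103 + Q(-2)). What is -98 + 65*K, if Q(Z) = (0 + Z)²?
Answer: -10421/107 ≈ -97.393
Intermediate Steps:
Q(Z) = Z²
K = 1/107 (K = 1/(103 + (-2)²) = 1/(103 + 4) = 1/107 ≈ 0.0093458)
-98 + 65*K = -98 + 65*(1/107) = -98 + 65/107 = -10421/107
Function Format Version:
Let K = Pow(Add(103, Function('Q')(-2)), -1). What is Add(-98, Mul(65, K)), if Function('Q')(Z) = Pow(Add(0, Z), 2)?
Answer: Rational(-10421, 107) ≈ -97.393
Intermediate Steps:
Function('Q')(Z) = Pow(Z, 2)
K = Rational(1, 107) (K = Pow(Add(103, Pow(-2, 2)), -1) = Pow(Add(103, 4), -1) = Pow(107, -1) = Rational(1, 107) ≈ 0.0093458)
Add(-98, Mul(65, K)) = Add(-98, Mul(65, Rational(1, 107))) = Add(-98, Rational(65, 107)) = Rational(-10421, 107)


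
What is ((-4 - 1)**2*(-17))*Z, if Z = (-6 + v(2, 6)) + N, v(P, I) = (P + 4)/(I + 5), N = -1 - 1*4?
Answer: 48875/11 ≈ 4443.2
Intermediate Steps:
N = -5 (N = -1 - 4 = -5)
v(P, I) = (4 + P)/(5 + I)
Z = -115/11 (Z = (-6 + (4 + 2)/(5 + 6)) - 5 = (-6 + 6/11) - 5 = -60/11 - 5 = -115/11 ≈ -10.455)
((-4 - 1)**2*(-17))*Z = ((-4 - 1)**2*(-17))*(-115/11) = ((-5)**2*(-17))*(-115/11) = (25*(-17))*(-115/11) = -425*(-115/11) = 48875/11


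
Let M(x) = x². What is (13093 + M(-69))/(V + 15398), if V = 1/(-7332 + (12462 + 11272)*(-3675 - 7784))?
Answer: 4855845899252/4187874714723 ≈ 1.1595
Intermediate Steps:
V = -1/271975238 (V = 1/(-7332 + 23734*(-11459)) = 1/(-7332 - 271967906) = 1/(-271975238) = -1/271975238 ≈ -3.6768e-9)
(13093 + M(-69))/(V + 15398) = (13093 + (-69)²)/(-1/271975238 + 15398) = (13093 + 4761)/(4187874714723/271975238) = 17854*(271975238/4187874714723) = 4855845899252/4187874714723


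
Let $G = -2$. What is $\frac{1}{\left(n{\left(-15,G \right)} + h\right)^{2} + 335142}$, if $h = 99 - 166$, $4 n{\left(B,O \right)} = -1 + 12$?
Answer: $\frac{16}{5428321} \approx 2.9475 \cdot 10^{-6}$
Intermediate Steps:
$n{\left(B,O \right)} = \frac{11}{4}$ ($n{\left(B,O \right)} = \frac{-1 + 12}{4} = \frac{1}{4} \cdot 11 = \frac{11}{4}$)
$h = -67$ ($h = 99 - 166 = -67$)
$\frac{1}{\left(n{\left(-15,G \right)} + h\right)^{2} + 335142} = \frac{1}{\left(\frac{11}{4} - 67\right)^{2} + 335142} = \frac{1}{\left(- \frac{257}{4}\right)^{2} + 335142} = \frac{1}{\frac{66049}{16} + 335142} = \frac{1}{\frac{5428321}{16}} = \frac{16}{5428321}$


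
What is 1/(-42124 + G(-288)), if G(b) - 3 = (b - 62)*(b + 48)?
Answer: 1/41879 ≈ 2.3878e-5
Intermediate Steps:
G(b) = 3 + (-62 + b)*(48 + b) (G(b) = 3 + (b - 62)*(b + 48) = 3 + (-62 + b)*(48 + b))
1/(-42124 + G(-288)) = 1/(-42124 + (-2973 + (-288)**2 - 14*(-288))) = 1/(-42124 + (-2973 + 82944 + 4032)) = 1/(-42124 + 84003) = 1/41879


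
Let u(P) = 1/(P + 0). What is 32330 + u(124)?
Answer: 4008921/124 ≈ 32330.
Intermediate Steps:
u(P) = 1/P
32330 + u(124) = 32330 + 1/124 = 4008921/124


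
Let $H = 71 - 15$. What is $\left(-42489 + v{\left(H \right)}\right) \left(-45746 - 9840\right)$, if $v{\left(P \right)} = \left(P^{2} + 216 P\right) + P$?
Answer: $1511994786$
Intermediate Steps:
$H = 56$ ($H = 71 - 15 = 56$)
$v{\left(P \right)} = P^{2} + 217 P$
$\left(-42489 + v{\left(H \right)}\right) \left(-45746 - 9840\right) = \left(-42489 + 56 \left(217 + 56\right)\right) \left(-45746 - 9840\right) = \left(-42489 + 56 \cdot 273\right) \left(-55586\right) = \left(-42489 + 15288\right) \left(-55586\right) = \left(-27201\right) \left(-55586\right) = 1511994786$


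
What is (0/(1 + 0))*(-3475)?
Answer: 0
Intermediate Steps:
(0/(1 + 0))*(-3475) = (0/1)*(-3475) = (1*0)*(-3475) = 0*(-3475) = 0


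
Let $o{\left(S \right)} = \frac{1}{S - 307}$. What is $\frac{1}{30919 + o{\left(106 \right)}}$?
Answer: $\frac{201}{6214718} \approx 3.2343 \cdot 10^{-5}$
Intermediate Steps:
$o{\left(S \right)} = \frac{1}{-307 + S}$
$\frac{1}{30919 + o{\left(106 \right)}} = \frac{1}{30919 + \frac{1}{-307 + 106}} = \frac{1}{30919 + \frac{1}{-201}} = \frac{1}{30919 - \frac{1}{201}} = \frac{1}{\frac{6214718}{201}} = \frac{201}{6214718}$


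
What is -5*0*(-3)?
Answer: 0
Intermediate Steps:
-5*0*(-3) = -0*(-3) = -1*0 = 0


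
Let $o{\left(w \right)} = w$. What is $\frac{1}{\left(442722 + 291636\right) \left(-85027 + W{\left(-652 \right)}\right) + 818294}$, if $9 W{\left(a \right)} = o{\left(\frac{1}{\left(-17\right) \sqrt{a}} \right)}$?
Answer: $- \frac{26472012034471236}{1652897590481221129279950241} - \frac{6242043 i \sqrt{163}}{1652897590481221129279950241} \approx -1.6016 \cdot 10^{-11} - 4.8214 \cdot 10^{-20} i$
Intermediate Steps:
$W{\left(a \right)} = - \frac{1}{153 \sqrt{a}}$ ($W{\left(a \right)} = \frac{1}{9 \left(- 17 \sqrt{a}\right)} = \frac{\left(- \frac{1}{17}\right) \frac{1}{\sqrt{a}}}{9} = - \frac{1}{153 \sqrt{a}}$)
$\frac{1}{\left(442722 + 291636\right) \left(-85027 + W{\left(-652 \right)}\right) + 818294} = \frac{1}{\left(442722 + 291636\right) \left(-85027 - \frac{1}{153 \cdot 2 i \sqrt{163}}\right) + 818294} = \frac{1}{734358 \left(-85027 - \frac{\left(- \frac{1}{326}\right) i \sqrt{163}}{153}\right) + 818294} = \frac{1}{734358 \left(-85027 + \frac{i \sqrt{163}}{49878}\right) + 818294} = \frac{1}{\left(-62440257666 + \frac{122393 i \sqrt{163}}{8313}\right) + 818294} = \frac{1}{-62439439372 + \frac{122393 i \sqrt{163}}{8313}}$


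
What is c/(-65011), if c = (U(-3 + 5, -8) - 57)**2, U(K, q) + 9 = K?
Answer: -4096/65011 ≈ -0.063005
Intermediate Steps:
U(K, q) = -9 + K
c = 4096 (c = ((-9 + (-3 + 5)) - 57)**2 = ((-9 + 2) - 57)**2 = (-7 - 57)**2 = (-64)**2 = 4096)
c/(-65011) = 4096/(-65011) = 4096*(-1/65011) = -4096/65011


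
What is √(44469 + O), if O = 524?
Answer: √44993 ≈ 212.12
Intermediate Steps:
√(44469 + O) = √(44469 + 524) = √44993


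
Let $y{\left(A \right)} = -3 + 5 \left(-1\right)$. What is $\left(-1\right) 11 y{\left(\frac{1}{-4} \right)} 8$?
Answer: $704$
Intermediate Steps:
$y{\left(A \right)} = -8$ ($y{\left(A \right)} = -3 - 5 = -8$)
$\left(-1\right) 11 y{\left(\frac{1}{-4} \right)} 8 = \left(-1\right) 11 \left(-8\right) 8 = \left(-11\right) \left(-8\right) 8 = 88 \cdot 8 = 704$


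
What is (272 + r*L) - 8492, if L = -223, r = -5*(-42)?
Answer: -55050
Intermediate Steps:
r = 210
(272 + r*L) - 8492 = (272 + 210*(-223)) - 8492 = (272 - 46830) - 8492 = -46558 - 8492 = -55050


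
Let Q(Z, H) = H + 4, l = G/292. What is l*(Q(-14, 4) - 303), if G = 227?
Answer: -66965/292 ≈ -229.33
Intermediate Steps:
l = 227/292 ≈ 0.77740
Q(Z, H) = 4 + H
l*(Q(-14, 4) - 303) = 227*((4 + 4) - 303)/292 = 227*(8 - 303)/292 = (227/292)*(-295) = -66965/292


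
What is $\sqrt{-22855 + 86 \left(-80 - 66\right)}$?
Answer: $i \sqrt{35411} \approx 188.18 i$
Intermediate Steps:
$\sqrt{-22855 + 86 \left(-80 - 66\right)} = \sqrt{-22855 + 86 \left(-146\right)} = \sqrt{-22855 - 12556} = \sqrt{-35411} = i \sqrt{35411}$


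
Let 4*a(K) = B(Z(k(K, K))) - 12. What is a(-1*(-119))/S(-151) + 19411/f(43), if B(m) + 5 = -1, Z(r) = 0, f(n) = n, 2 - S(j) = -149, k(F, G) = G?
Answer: 5861735/12986 ≈ 451.39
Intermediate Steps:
S(j) = 151 (S(j) = 2 - 1*(-149) = 2 + 149 = 151)
B(m) = -6 (B(m) = -5 - 1 = -6)
a(K) = -9/2 (a(K) = (-6 - 12)/4 = (1/4)*(-18) = -9/2)
a(-1*(-119))/S(-151) + 19411/f(43) = -9/2/151 + 19411/43 = -9/2*1/151 + 19411*(1/43) = -9/302 + 19411/43 = 5861735/12986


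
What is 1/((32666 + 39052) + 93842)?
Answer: 1/165560 ≈ 6.0401e-6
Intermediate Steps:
1/((32666 + 39052) + 93842) = 1/(71718 + 93842) = 1/165560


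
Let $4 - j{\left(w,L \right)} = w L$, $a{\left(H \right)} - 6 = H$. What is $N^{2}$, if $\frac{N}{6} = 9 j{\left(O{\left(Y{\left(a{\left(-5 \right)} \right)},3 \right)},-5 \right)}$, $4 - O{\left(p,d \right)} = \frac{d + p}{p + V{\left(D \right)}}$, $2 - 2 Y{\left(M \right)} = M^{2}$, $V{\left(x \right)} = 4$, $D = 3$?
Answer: $1179396$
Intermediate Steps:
$a{\left(H \right)} = 6 + H$
$Y{\left(M \right)} = 1 - \frac{M^{2}}{2}$
$O{\left(p,d \right)} = 4 - \frac{d + p}{4 + p}$ ($O{\left(p,d \right)} = 4 - \frac{d + p}{p + 4} = 4 - \frac{d + p}{4 + p}$)
$j{\left(w,L \right)} = 4 - L w$ ($j{\left(w,L \right)} = 4 - w L = 4 - L w$)
$N = 1086$ ($N = 6 \cdot 9 \left(4 - - 5 \frac{16 - 3 + 3 \left(1 - \frac{\left(6 - 5\right)^{2}}{2}\right)}{4 + \left(1 - \frac{\left(6 - 5\right)^{2}}{2}\right)}\right) = 6 \cdot 9 \left(4 - - 5 \frac{16 - 3 + 3 \left(1 - \frac{1^{2}}{2}\right)}{4 + \left(1 - \frac{1^{2}}{2}\right)}\right) = 6 \cdot 9 \left(4 - - 5 \frac{16 - 3 + 3 \left(1 - \frac{1}{2}\right)}{4 + \left(1 - \frac{1}{2}\right)}\right) = 6 \cdot 9 \left(4 - - 5 \frac{16 - 3 + 3 \cdot \frac{1}{2}}{4 + \frac{1}{2}}\right) = 6 \cdot 9 \left(4 - - 5 \frac{16 - 3 + \frac{3}{2}}{\frac{9}{2}}\right) = 6 \cdot 9 \left(4 - - 5 \cdot \frac{2}{9} \cdot \frac{29}{2}\right) = 6 \cdot 9 \left(4 - \left(-5\right) \frac{29}{9}\right) = 6 \cdot 9 \left(4 + \frac{145}{9}\right) = 6 \cdot 9 \cdot \frac{181}{9} = 6 \cdot 181 = 1086$)
$N^{2} = 1086^{2} = 1179396$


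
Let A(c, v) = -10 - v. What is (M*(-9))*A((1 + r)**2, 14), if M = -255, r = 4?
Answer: -55080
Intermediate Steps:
(M*(-9))*A((1 + r)**2, 14) = (-255*(-9))*(-10 - 1*14) = 2295*(-10 - 14) = 2295*(-24) = -55080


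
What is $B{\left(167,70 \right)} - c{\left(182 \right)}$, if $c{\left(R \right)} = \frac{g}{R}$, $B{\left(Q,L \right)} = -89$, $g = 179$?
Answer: $- \frac{16377}{182} \approx -89.984$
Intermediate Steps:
$c{\left(R \right)} = \frac{179}{R}$
$B{\left(167,70 \right)} - c{\left(182 \right)} = -89 - \frac{179}{182} = - \frac{16377}{182}$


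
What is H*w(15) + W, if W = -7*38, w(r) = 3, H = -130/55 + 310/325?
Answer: -193214/715 ≈ -270.23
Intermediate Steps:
H = -1008/715 (H = -130*1/55 + 310*(1/325) = -26/11 + 62/65 = -1008/715 ≈ -1.4098)
W = -266
H*w(15) + W = -1008/715*3 - 266 = -3024/715 - 266 = -193214/715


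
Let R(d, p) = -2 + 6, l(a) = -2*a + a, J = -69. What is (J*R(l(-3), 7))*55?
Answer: -15180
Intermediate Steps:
l(a) = -a
R(d, p) = 4
(J*R(l(-3), 7))*55 = -69*4*55 = -276*55 = -15180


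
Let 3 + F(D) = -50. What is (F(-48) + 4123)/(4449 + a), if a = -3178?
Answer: 4070/1271 ≈ 3.2022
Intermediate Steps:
F(D) = -53 (F(D) = -3 - 50 = -53)
(F(-48) + 4123)/(4449 + a) = (-53 + 4123)/(4449 - 3178) = 4070/1271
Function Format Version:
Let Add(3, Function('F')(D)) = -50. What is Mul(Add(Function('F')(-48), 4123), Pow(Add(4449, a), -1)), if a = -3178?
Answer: Rational(4070, 1271) ≈ 3.2022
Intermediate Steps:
Function('F')(D) = -53 (Function('F')(D) = Add(-3, -50) = -53)
Mul(Add(Function('F')(-48), 4123), Pow(Add(4449, a), -1)) = Mul(Add(-53, 4123), Pow(Add(4449, -3178), -1)) = Mul(4070, Pow(1271, -1)) = Mul(4070, Rational(1, 1271)) = Rational(4070, 1271)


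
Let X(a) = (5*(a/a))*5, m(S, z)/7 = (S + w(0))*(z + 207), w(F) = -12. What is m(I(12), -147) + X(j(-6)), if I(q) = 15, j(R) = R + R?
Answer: 1285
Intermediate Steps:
j(R) = 2*R
m(S, z) = 7*(-12 + S)*(207 + z) (m(S, z) = 7*((S - 12)*(z + 207)) = 7*((-12 + S)*(207 + z)) = 7*(-12 + S)*(207 + z))
X(a) = 25 (X(a) = (5*1)*5 = 5*5 = 25)
m(I(12), -147) + X(j(-6)) = (-17388 - 84*(-147) + 1449*15 + 7*15*(-147)) + 25 = (-17388 + 12348 + 21735 - 15435) + 25 = 1260 + 25 = 1285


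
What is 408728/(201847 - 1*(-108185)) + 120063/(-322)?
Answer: -1159117550/3119697 ≈ -371.55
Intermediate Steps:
408728/(201847 - 1*(-108185)) + 120063/(-322) = 408728/(201847 + 108185) + 120063*(-1/322) = 408728/310032 - 120063/322 = 408728*(1/310032) - 120063/322 = 51091/38754 - 120063/322 = -1159117550/3119697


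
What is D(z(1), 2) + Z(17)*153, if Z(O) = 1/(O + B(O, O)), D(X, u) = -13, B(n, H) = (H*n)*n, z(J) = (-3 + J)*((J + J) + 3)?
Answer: -3761/290 ≈ -12.969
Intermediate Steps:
z(J) = (-3 + J)*(3 + 2*J) (z(J) = (-3 + J)*(2*J + 3) = (-3 + J)*(3 + 2*J))
B(n, H) = H*n²
Z(O) = 1/(O + O³) (Z(O) = 1/(O + O*O²) = 1/(O + O³))
D(z(1), 2) + Z(17)*153 = -13 + 153/(17 + 17³) = -13 + 153/(17 + 4913) = -13 + 153/4930 = -13 + (1/4930)*153 = -13 + 9/290 = -3761/290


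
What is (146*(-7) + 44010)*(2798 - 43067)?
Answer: -1731083772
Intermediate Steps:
(146*(-7) + 44010)*(2798 - 43067) = (-1022 + 44010)*(-40269) = 42988*(-40269) = -1731083772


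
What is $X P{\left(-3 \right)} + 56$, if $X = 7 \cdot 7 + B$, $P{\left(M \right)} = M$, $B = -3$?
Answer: $-82$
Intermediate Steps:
$X = 46$ ($X = 7 \cdot 7 - 3 = 49 - 3 = 46$)
$X P{\left(-3 \right)} + 56 = 46 \left(-3\right) + 56 = -138 + 56 = -82$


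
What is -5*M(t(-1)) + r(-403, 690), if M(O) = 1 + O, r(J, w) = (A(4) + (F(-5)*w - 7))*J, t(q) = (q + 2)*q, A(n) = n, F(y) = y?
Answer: 1391559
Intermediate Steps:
t(q) = q*(2 + q) (t(q) = (2 + q)*q = q*(2 + q))
r(J, w) = J*(-3 - 5*w) (r(J, w) = (4 + (-5*w - 7))*J = (4 + (-7 - 5*w))*J = (-3 - 5*w)*J = J*(-3 - 5*w))
-5*M(t(-1)) + r(-403, 690) = -5*(1 - (2 - 1)) - 403*(-3 - 5*690) = -5*(1 - 1*1) - 403*(-3 - 3450) = -5*(1 - 1) - 403*(-3453) = -5*0 + 1391559 = 0 + 1391559 = 1391559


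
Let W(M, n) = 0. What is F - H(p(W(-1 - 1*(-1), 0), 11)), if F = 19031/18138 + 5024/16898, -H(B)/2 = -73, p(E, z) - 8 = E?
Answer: -22167846877/153247962 ≈ -144.65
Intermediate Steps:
p(E, z) = 8 + E
H(B) = 146 (H(B) = -2*(-73) = 146)
F = 206355575/153247962 (F = 19031*(1/18138) + 5024*(1/16898) = 19031/18138 + 2512/8449 = 206355575/153247962 ≈ 1.3465)
F - H(p(W(-1 - 1*(-1), 0), 11)) = 206355575/153247962 - 1*146 = 206355575/153247962 - 146 = -22167846877/153247962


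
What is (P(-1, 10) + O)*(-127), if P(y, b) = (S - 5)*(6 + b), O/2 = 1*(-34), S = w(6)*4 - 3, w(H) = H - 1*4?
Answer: 8636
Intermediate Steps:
w(H) = -4 + H (w(H) = H - 4 = -4 + H)
S = 5 (S = (-4 + 6)*4 - 3 = 2*4 - 3 = 8 - 3 = 5)
O = -68 (O = 2*(1*(-34)) = 2*(-34) = -68)
P(y, b) = 0 (P(y, b) = (5 - 5)*(6 + b) = 0*(6 + b) = 0)
(P(-1, 10) + O)*(-127) = (0 - 68)*(-127) = -68*(-127) = 8636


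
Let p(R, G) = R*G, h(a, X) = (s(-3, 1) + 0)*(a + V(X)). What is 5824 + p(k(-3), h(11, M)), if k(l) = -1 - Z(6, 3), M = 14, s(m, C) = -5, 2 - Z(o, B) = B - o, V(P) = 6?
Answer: 6334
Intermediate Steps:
Z(o, B) = 2 + o - B (Z(o, B) = 2 - (B - o) = 2 + (o - B) = 2 + o - B)
h(a, X) = -30 - 5*a (h(a, X) = (-5 + 0)*(a + 6) = -5*(6 + a) = -30 - 5*a)
k(l) = -6 (k(l) = -1 - (2 + 6 - 1*3) = -1 - (2 + 6 - 3) = -1 - 1*5 = -1 - 5 = -6)
p(R, G) = G*R
5824 + p(k(-3), h(11, M)) = 5824 + (-30 - 5*11)*(-6) = 5824 + (-30 - 55)*(-6) = 5824 - 85*(-6) = 5824 + 510 = 6334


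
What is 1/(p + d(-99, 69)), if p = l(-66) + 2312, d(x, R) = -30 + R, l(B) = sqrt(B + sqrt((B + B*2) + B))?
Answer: 1/(2351 + sqrt(2)*sqrt(-33 + I*sqrt(66))) ≈ 0.00042517 - 1.479e-6*I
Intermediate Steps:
l(B) = sqrt(B + 2*sqrt(B)) (l(B) = sqrt(B + sqrt((B + 2*B) + B)) = sqrt(B + sqrt(3*B + B)) = sqrt(B + sqrt(4*B)) = sqrt(B + 2*sqrt(B)))
p = 2312 + sqrt(-66 + 2*I*sqrt(66)) (p = sqrt(-66 + 2*sqrt(-66)) + 2312 = sqrt(-66 + 2*(I*sqrt(66))) + 2312 = sqrt(-66 + 2*I*sqrt(66)) + 2312 = 2312 + sqrt(-66 + 2*I*sqrt(66)) ≈ 2313.0 + 8.1844*I)
1/(p + d(-99, 69)) = 1/((2312 + sqrt(-66 + 2*I*sqrt(66))) + (-30 + 69)) = 1/((2312 + sqrt(-66 + 2*I*sqrt(66))) + 39) = 1/(2351 + sqrt(-66 + 2*I*sqrt(66)))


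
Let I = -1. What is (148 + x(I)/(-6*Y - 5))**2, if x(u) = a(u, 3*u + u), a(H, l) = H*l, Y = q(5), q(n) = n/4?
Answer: 13630864/625 ≈ 21809.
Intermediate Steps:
q(n) = n/4 (q(n) = n*(1/4) = n/4)
Y = 5/4 (Y = (1/4)*5 = 5/4 ≈ 1.2500)
x(u) = 4*u**2 (x(u) = u*(3*u + u) = u*(4*u) = 4*u**2)
(148 + x(I)/(-6*Y - 5))**2 = (148 + (4*(-1)**2)/(-6*5/4 - 5))**2 = (148 + (4*1)/(-15/2 - 5))**2 = (148 + 4/(-25/2))**2 = (148 + 4*(-2/25))**2 = (148 - 8/25)**2 = (3692/25)**2 = 13630864/625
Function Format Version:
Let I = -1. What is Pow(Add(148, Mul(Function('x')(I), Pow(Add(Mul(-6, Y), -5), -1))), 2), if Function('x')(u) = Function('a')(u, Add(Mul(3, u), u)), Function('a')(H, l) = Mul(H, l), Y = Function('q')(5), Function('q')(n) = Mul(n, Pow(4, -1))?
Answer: Rational(13630864, 625) ≈ 21809.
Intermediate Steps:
Function('q')(n) = Mul(Rational(1, 4), n) (Function('q')(n) = Mul(n, Rational(1, 4)) = Mul(Rational(1, 4), n))
Y = Rational(5, 4) (Y = Mul(Rational(1, 4), 5) = Rational(5, 4) ≈ 1.2500)
Function('x')(u) = Mul(4, Pow(u, 2)) (Function('x')(u) = Mul(u, Add(Mul(3, u), u)) = Mul(u, Mul(4, u)) = Mul(4, Pow(u, 2)))
Pow(Add(148, Mul(Function('x')(I), Pow(Add(Mul(-6, Y), -5), -1))), 2) = Pow(Add(148, Mul(Mul(4, Pow(-1, 2)), Pow(Add(Mul(-6, Rational(5, 4)), -5), -1))), 2) = Pow(Add(148, Mul(Mul(4, 1), Pow(Add(Rational(-15, 2), -5), -1))), 2) = Pow(Add(148, Mul(4, Pow(Rational(-25, 2), -1))), 2) = Pow(Add(148, Mul(4, Rational(-2, 25))), 2) = Pow(Add(148, Rational(-8, 25)), 2) = Pow(Rational(3692, 25), 2) = Rational(13630864, 625)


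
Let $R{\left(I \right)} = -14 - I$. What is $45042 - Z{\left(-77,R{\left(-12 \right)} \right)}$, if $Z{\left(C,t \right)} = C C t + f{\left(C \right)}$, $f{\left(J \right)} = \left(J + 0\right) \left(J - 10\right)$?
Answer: $50201$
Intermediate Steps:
$f{\left(J \right)} = J \left(-10 + J\right)$
$Z{\left(C,t \right)} = C \left(-10 + C\right) + t C^{2}$ ($Z{\left(C,t \right)} = C C t + C \left(-10 + C\right) = C^{2} t + C \left(-10 + C\right) = t C^{2} + C \left(-10 + C\right) = C \left(-10 + C\right) + t C^{2}$)
$45042 - Z{\left(-77,R{\left(-12 \right)} \right)} = 45042 - - 77 \left(-10 - 77 - 77 \left(-14 - -12\right)\right) = 45042 - - 77 \left(-10 - 77 - 77 \left(-14 + 12\right)\right) = 45042 - - 77 \left(-10 - 77 - -154\right) = 45042 - - 77 \left(-10 - 77 + 154\right) = 45042 - \left(-77\right) 67 = 45042 - -5159 = 45042 + 5159 = 50201$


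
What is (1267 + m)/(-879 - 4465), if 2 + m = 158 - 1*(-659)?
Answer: -1041/2672 ≈ -0.38960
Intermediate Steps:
m = 815 (m = -2 + (158 - 1*(-659)) = -2 + (158 + 659) = -2 + 817 = 815)
(1267 + m)/(-879 - 4465) = (1267 + 815)/(-879 - 4465) = 2082/(-5344) = 2082*(-1/5344) = -1041/2672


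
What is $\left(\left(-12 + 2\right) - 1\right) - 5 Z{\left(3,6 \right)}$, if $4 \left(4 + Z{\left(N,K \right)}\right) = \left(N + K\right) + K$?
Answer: $- \frac{39}{4} \approx -9.75$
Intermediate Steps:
$Z{\left(N,K \right)} = -4 + \frac{K}{2} + \frac{N}{4}$ ($Z{\left(N,K \right)} = -4 + \frac{\left(N + K\right) + K}{4} = -4 + \frac{\left(K + N\right) + K}{4} = -4 + \frac{N + 2 K}{4} = -4 + \left(\frac{K}{2} + \frac{N}{4}\right) = -4 + \frac{K}{2} + \frac{N}{4}$)
$\left(\left(-12 + 2\right) - 1\right) - 5 Z{\left(3,6 \right)} = \left(\left(-12 + 2\right) - 1\right) - 5 \left(-4 + \frac{1}{2} \cdot 6 + \frac{1}{4} \cdot 3\right) = \left(-10 - 1\right) - 5 \left(-4 + 3 + \frac{3}{4}\right) = -11 - - \frac{5}{4} = -11 + \frac{5}{4} = - \frac{39}{4}$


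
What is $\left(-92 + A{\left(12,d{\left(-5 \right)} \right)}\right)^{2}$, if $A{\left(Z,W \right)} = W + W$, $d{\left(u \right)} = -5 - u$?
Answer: $8464$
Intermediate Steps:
$A{\left(Z,W \right)} = 2 W$
$\left(-92 + A{\left(12,d{\left(-5 \right)} \right)}\right)^{2} = \left(-92 + 2 \left(-5 - -5\right)\right)^{2} = \left(-92 + 2 \left(-5 + 5\right)\right)^{2} = \left(-92 + 2 \cdot 0\right)^{2} = \left(-92 + 0\right)^{2} = \left(-92\right)^{2} = 8464$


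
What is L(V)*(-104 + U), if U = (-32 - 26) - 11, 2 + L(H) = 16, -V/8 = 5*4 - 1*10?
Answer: -2422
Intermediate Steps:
V = -80 (V = -8*(5*4 - 1*10) = -8*(20 - 10) = -8*10 = -80)
L(H) = 14 (L(H) = -2 + 16 = 14)
U = -69 (U = -58 - 11 = -69)
L(V)*(-104 + U) = 14*(-104 - 69) = 14*(-173) = -2422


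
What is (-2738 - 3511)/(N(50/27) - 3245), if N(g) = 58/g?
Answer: 156225/80342 ≈ 1.9445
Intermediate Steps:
(-2738 - 3511)/(N(50/27) - 3245) = (-2738 - 3511)/(58/((50/27)) - 3245) = -6249/(58/((50*(1/27))) - 3245) = -6249/(58/(50/27) - 3245) = -6249/(58*(27/50) - 3245) = -6249/(783/25 - 3245) = -6249/(-80342/25) = -6249*(-25/80342) = 156225/80342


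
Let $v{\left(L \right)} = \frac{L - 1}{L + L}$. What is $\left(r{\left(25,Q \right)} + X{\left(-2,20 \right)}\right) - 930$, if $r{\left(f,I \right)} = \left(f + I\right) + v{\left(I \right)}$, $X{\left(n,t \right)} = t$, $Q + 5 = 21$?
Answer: $- \frac{27793}{32} \approx -868.53$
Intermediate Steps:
$Q = 16$ ($Q = -5 + 21 = 16$)
$v{\left(L \right)} = \frac{-1 + L}{2 L}$
$r{\left(f,I \right)} = I + f + \frac{-1 + I}{2 I}$ ($r{\left(f,I \right)} = \left(f + I\right) + \frac{-1 + I}{2 I} = \left(I + f\right) + \frac{-1 + I}{2 I} = I + f + \frac{-1 + I}{2 I}$)
$\left(r{\left(25,Q \right)} + X{\left(-2,20 \right)}\right) - 930 = \left(\left(\frac{1}{2} + 16 + 25 - \frac{1}{2 \cdot 16}\right) + 20\right) - 930 = \left(\left(\frac{1}{2} + 16 + 25 - \frac{1}{32}\right) + 20\right) - 930 = \left(\frac{1327}{32} + 20\right) - 930 = \frac{1967}{32} - 930 = - \frac{27793}{32}$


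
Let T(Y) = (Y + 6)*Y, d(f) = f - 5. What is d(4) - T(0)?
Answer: -1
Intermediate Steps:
d(f) = -5 + f
T(Y) = Y*(6 + Y) (T(Y) = (6 + Y)*Y = Y*(6 + Y))
d(4) - T(0) = (-5 + 4) - 0*(6 + 0) = -1 - 0*6 = -1 - 1*0 = -1 + 0 = -1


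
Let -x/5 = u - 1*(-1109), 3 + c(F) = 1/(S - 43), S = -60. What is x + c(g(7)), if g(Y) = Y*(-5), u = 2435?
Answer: -1825470/103 ≈ -17723.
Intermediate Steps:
g(Y) = -5*Y
c(F) = -310/103 (c(F) = -3 + 1/(-60 - 43) = -3 + 1/(-103) = -3 - 1/103 = -310/103)
x = -17720 (x = -5*(2435 - 1*(-1109)) = -5*(2435 + 1109) = -5*3544 = -17720)
x + c(g(7)) = -17720 - 310/103 = -1825470/103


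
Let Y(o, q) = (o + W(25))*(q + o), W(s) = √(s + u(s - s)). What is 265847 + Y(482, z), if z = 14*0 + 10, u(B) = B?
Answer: 505451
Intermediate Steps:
z = 10 (z = 0 + 10 = 10)
W(s) = √s (W(s) = √(s + (s - s)) = √(s + 0) = √s)
Y(o, q) = (5 + o)*(o + q) (Y(o, q) = (o + √25)*(q + o) = (o + 5)*(o + q) = (5 + o)*(o + q))
265847 + Y(482, z) = 265847 + (482² + 5*482 + 5*10 + 482*10) = 265847 + (232324 + 2410 + 50 + 4820) = 265847 + 239604 = 505451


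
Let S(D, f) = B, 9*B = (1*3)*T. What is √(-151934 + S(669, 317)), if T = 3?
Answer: I*√151933 ≈ 389.79*I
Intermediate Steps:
B = 1 (B = ((1*3)*3)/9 = (3*3)/9 = (⅑)*9 = 1)
S(D, f) = 1
√(-151934 + S(669, 317)) = √(-151934 + 1) = √(-151933) = I*√151933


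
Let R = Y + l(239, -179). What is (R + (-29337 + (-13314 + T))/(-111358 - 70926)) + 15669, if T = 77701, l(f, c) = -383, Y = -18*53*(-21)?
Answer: 3219117915/91142 ≈ 35320.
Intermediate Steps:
Y = 20034 (Y = -954*(-21) = 20034)
R = 19651 (R = 20034 - 383 = 19651)
(R + (-29337 + (-13314 + T))/(-111358 - 70926)) + 15669 = (19651 + (-29337 + (-13314 + 77701))/(-111358 - 70926)) + 15669 = (19651 + (-29337 + 64387)/(-182284)) + 15669 = (19651 + 35050*(-1/182284)) + 15669 = (19651 - 17525/91142) + 15669 = 1791013917/91142 + 15669 = 3219117915/91142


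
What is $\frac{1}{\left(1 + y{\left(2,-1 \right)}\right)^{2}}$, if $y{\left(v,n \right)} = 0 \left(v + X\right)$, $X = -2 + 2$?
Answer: $1$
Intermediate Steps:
$X = 0$
$y{\left(v,n \right)} = 0$ ($y{\left(v,n \right)} = 0 \left(v + 0\right) = 0 v = 0$)
$\frac{1}{\left(1 + y{\left(2,-1 \right)}\right)^{2}} = \frac{1}{\left(1 + 0\right)^{2}} = \frac{1}{1^{2}} = 1^{-1} = 1$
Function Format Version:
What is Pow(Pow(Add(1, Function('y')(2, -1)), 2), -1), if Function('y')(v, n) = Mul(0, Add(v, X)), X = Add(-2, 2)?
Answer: 1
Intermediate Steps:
X = 0
Function('y')(v, n) = 0 (Function('y')(v, n) = Mul(0, Add(v, 0)) = Mul(0, v) = 0)
Pow(Pow(Add(1, Function('y')(2, -1)), 2), -1) = Pow(Pow(Add(1, 0), 2), -1) = Pow(Pow(1, 2), -1) = Pow(1, -1) = 1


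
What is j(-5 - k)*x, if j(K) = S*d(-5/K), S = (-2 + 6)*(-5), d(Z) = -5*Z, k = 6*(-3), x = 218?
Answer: -109000/13 ≈ -8384.6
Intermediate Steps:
k = -18
S = -20 (S = 4*(-5) = -20)
j(K) = -500/K (j(K) = -(-100)*(-5/K) = -500/K)
j(-5 - k)*x = -500/(-5 - 1*(-18))*218 = -500/(-5 + 18)*218 = -500/13*218 = -109000/13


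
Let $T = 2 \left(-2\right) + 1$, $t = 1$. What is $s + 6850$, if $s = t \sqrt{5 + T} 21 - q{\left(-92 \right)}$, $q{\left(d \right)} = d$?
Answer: $6942 + 21 \sqrt{2} \approx 6971.7$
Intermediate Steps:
$T = -3$ ($T = -4 + 1 = -3$)
$s = 92 + 21 \sqrt{2}$ ($s = 1 \sqrt{5 - 3} \cdot 21 - -92 = 1 \sqrt{2} \cdot 21 + 92 = \sqrt{2} \cdot 21 + 92 = 21 \sqrt{2} + 92 = 92 + 21 \sqrt{2} \approx 121.7$)
$s + 6850 = \left(92 + 21 \sqrt{2}\right) + 6850 = 6942 + 21 \sqrt{2}$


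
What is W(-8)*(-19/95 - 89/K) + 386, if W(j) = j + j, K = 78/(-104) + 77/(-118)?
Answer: -1036194/1655 ≈ -626.10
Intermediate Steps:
K = -331/236 (K = 78*(-1/104) + 77*(-1/118) = -3/4 - 77/118 = -331/236 ≈ -1.4025)
W(j) = 2*j
W(-8)*(-19/95 - 89/K) + 386 = (2*(-8))*(-19/95 - 89/(-331/236)) + 386 = -16*(-19*1/95 - 89*(-236/331)) + 386 = -16*(-1/5 + 21004/331) + 386 = -16*104689/1655 + 386 = -1675024/1655 + 386 = -1036194/1655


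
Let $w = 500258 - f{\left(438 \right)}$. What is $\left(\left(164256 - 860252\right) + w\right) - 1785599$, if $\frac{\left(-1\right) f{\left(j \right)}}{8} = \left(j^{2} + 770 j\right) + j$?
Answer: $2254999$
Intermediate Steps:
$f{\left(j \right)} = - 6168 j - 8 j^{2}$ ($f{\left(j \right)} = - 8 \left(\left(j^{2} + 770 j\right) + j\right) = - 8 \left(j^{2} + 771 j\right) = - 6168 j - 8 j^{2}$)
$w = 4736594$ ($w = 500258 - \left(-8\right) 438 \left(771 + 438\right) = 500258 - \left(-8\right) 438 \cdot 1209 = 500258 - -4236336 = 500258 + 4236336 = 4736594$)
$\left(\left(164256 - 860252\right) + w\right) - 1785599 = \left(\left(164256 - 860252\right) + 4736594\right) - 1785599 = \left(-695996 + 4736594\right) - 1785599 = 4040598 - 1785599 = 2254999$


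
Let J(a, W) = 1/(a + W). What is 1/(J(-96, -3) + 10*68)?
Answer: 99/67319 ≈ 0.0014706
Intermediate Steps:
J(a, W) = 1/(W + a)
1/(J(-96, -3) + 10*68) = 1/(1/(-3 - 96) + 10*68) = 1/(1/(-99) + 680) = 1/(-1/99 + 680) = 1/(67319/99) = 99/67319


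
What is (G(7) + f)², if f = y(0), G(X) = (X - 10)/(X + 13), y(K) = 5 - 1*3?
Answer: 1369/400 ≈ 3.4225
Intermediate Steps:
y(K) = 2 (y(K) = 5 - 3 = 2)
G(X) = (-10 + X)/(13 + X)
f = 2
(G(7) + f)² = ((-10 + 7)/(13 + 7) + 2)² = (-3/20 + 2)² = (37/20)² = 1369/400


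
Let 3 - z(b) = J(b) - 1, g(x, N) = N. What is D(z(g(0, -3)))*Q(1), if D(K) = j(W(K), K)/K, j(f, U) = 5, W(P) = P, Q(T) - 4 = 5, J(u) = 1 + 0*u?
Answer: 15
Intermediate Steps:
J(u) = 1 (J(u) = 1 + 0 = 1)
Q(T) = 9 (Q(T) = 4 + 5 = 9)
z(b) = 3 (z(b) = 3 - (1 - 1) = 3 - 1*0 = 3 + 0 = 3)
D(K) = 5/K
D(z(g(0, -3)))*Q(1) = (5/3)*9 = 15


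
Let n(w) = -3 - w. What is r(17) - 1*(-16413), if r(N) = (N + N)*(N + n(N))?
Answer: 16311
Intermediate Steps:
r(N) = -6*N (r(N) = (N + N)*(N + (-3 - N)) = (2*N)*(-3) = -6*N)
r(17) - 1*(-16413) = -6*17 - 1*(-16413) = -102 + 16413 = 16311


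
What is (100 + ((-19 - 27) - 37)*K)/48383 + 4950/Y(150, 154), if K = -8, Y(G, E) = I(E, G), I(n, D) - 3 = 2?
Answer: 47899934/48383 ≈ 990.02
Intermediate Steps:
I(n, D) = 5 (I(n, D) = 3 + 2 = 5)
Y(G, E) = 5
(100 + ((-19 - 27) - 37)*K)/48383 + 4950/Y(150, 154) = (100 + ((-19 - 27) - 37)*(-8))/48383 + 4950/5 = (100 + (-46 - 37)*(-8))*(1/48383) + 4950*(1/5) = (100 - 83*(-8))*(1/48383) + 990 = (100 + 664)*(1/48383) + 990 = 764*(1/48383) + 990 = 764/48383 + 990 = 47899934/48383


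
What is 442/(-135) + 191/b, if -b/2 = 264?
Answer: -86387/23760 ≈ -3.6358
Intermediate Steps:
b = -528 (b = -2*264 = -528)
442/(-135) + 191/b = 442/(-135) + 191/(-528) = 442*(-1/135) + 191*(-1/528) = -442/135 - 191/528 = -86387/23760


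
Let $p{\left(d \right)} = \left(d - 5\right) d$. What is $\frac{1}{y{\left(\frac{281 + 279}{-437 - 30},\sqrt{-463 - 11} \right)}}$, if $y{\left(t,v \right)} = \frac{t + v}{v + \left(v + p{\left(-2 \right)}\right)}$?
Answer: $\frac{934 \left(\sqrt{474} - 7 i\right)}{467 \sqrt{474} + 560 i} \approx 1.9586 - 0.75092 i$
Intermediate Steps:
$p{\left(d \right)} = d \left(-5 + d\right)$ ($p{\left(d \right)} = \left(-5 + d\right) d = d \left(-5 + d\right)$)
$y{\left(t,v \right)} = \frac{t + v}{14 + 2 v}$ ($y{\left(t,v \right)} = \frac{t + v}{v + \left(v - 2 \left(-5 - 2\right)\right)} = \frac{t + v}{v + \left(v - -14\right)} = \frac{t + v}{v + \left(v + 14\right)} = \frac{t + v}{v + \left(14 + v\right)} = \frac{t + v}{14 + 2 v}$)
$\frac{1}{y{\left(\frac{281 + 279}{-437 - 30},\sqrt{-463 - 11} \right)}} = \frac{1}{\frac{1}{2} \frac{1}{7 + \sqrt{-463 - 11}} \left(\frac{281 + 279}{-437 - 30} + \sqrt{-463 - 11}\right)} = \frac{1}{\frac{1}{2} \frac{1}{7 + \sqrt{-474}} \left(\frac{560}{-467} + \sqrt{-474}\right)} = \frac{1}{\frac{1}{2} \frac{1}{7 + i \sqrt{474}} \left(560 \left(- \frac{1}{467}\right) + i \sqrt{474}\right)} = \frac{1}{\frac{1}{2} \frac{1}{7 + i \sqrt{474}} \left(- \frac{560}{467} + i \sqrt{474}\right)} = \frac{2 \left(7 + i \sqrt{474}\right)}{- \frac{560}{467} + i \sqrt{474}}$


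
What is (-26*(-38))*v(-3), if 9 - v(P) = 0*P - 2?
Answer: 10868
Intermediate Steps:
v(P) = 11 (v(P) = 9 - (0*P - 2) = 9 - (0 - 2) = 9 - 1*(-2) = 9 + 2 = 11)
(-26*(-38))*v(-3) = -26*(-38)*11 = 988*11 = 10868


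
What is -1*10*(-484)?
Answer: 4840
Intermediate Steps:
-1*10*(-484) = -10*(-484) = 4840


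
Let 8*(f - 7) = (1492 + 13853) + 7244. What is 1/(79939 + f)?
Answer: 8/662157 ≈ 1.2082e-5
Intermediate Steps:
f = 22645/8 (f = 7 + ((1492 + 13853) + 7244)/8 = 7 + (15345 + 7244)/8 = 7 + (1/8)*22589 = 7 + 22589/8 = 22645/8 ≈ 2830.6)
1/(79939 + f) = 1/(79939 + 22645/8) = 1/(662157/8) = 8/662157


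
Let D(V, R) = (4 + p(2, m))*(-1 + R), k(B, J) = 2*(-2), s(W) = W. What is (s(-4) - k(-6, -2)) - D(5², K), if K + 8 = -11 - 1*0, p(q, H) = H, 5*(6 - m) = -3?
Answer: 212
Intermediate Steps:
m = 33/5 (m = 6 - ⅕*(-3) = 6 + ⅗ = 33/5 ≈ 6.6000)
k(B, J) = -4
K = -19 (K = -8 + (-11 - 1*0) = -8 + (-11 + 0) = -8 - 11 = -19)
D(V, R) = -53/5 + 53*R/5 (D(V, R) = (4 + 33/5)*(-1 + R) = 53*(-1 + R)/5 = -53/5 + 53*R/5)
(s(-4) - k(-6, -2)) - D(5², K) = (-4 - 1*(-4)) - (-53/5 + (53/5)*(-19)) = (-4 + 4) - (-53/5 - 1007/5) = 0 - 1*(-212) = 0 + 212 = 212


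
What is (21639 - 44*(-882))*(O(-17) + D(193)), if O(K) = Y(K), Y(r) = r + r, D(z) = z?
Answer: 9611073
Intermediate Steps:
Y(r) = 2*r
O(K) = 2*K
(21639 - 44*(-882))*(O(-17) + D(193)) = (21639 - 44*(-882))*(2*(-17) + 193) = (21639 + 38808)*(-34 + 193) = 60447*159 = 9611073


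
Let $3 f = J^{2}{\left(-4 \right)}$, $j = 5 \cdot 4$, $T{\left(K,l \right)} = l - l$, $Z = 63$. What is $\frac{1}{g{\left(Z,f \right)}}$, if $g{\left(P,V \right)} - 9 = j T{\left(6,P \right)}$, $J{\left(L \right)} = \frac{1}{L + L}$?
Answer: $\frac{1}{9} \approx 0.11111$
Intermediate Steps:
$T{\left(K,l \right)} = 0$
$j = 20$
$J{\left(L \right)} = \frac{1}{2 L}$
$f = \frac{1}{192}$ ($f = \frac{\left(\frac{1}{2 \left(-4\right)}\right)^{2}}{3} = \frac{\left(\frac{1}{2} \left(- \frac{1}{4}\right)\right)^{2}}{3} = \frac{\left(- \frac{1}{8}\right)^{2}}{3} = \frac{1}{3} \cdot \frac{1}{64} = \frac{1}{192} \approx 0.0052083$)
$g{\left(P,V \right)} = 9$ ($g{\left(P,V \right)} = 9 + 20 \cdot 0 = 9 + 0 = 9$)
$\frac{1}{g{\left(Z,f \right)}} = \frac{1}{9}$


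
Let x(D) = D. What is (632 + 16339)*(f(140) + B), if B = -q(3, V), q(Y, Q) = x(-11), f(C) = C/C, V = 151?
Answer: 203652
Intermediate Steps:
f(C) = 1
q(Y, Q) = -11
B = 11 (B = -1*(-11) = 11)
(632 + 16339)*(f(140) + B) = (632 + 16339)*(1 + 11) = 16971*12 = 203652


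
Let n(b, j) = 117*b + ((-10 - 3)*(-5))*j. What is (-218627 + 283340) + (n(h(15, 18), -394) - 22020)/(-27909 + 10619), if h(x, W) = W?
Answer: 29445613/455 ≈ 64716.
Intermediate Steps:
n(b, j) = 65*j + 117*b (n(b, j) = 117*b + (-13*(-5))*j = 117*b + 65*j = 65*j + 117*b)
(-218627 + 283340) + (n(h(15, 18), -394) - 22020)/(-27909 + 10619) = (-218627 + 283340) + ((65*(-394) + 117*18) - 22020)/(-27909 + 10619) = 64713 + ((-25610 + 2106) - 22020)/(-17290) = 64713 + (-23504 - 22020)*(-1/17290) = 64713 - 45524*(-1/17290) = 64713 + 1198/455 = 29445613/455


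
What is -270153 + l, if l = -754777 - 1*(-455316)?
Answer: -569614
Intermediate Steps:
l = -299461 (l = -754777 + 455316 = -299461)
-270153 + l = -270153 - 299461 = -569614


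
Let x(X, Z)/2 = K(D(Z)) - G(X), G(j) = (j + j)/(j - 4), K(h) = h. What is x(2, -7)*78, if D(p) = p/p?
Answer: 468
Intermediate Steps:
D(p) = 1
G(j) = 2*j/(-4 + j) (G(j) = (2*j)/(-4 + j) = 2*j/(-4 + j))
x(X, Z) = 2 - 4*X/(-4 + X) (x(X, Z) = 2*(1 - 2*X/(-4 + X)) = 2 - 4*X/(-4 + X))
x(2, -7)*78 = (2*(-4 - 1*2)/(-4 + 2))*78 = (2*(-4 - 2)/(-2))*78 = (2*(-½)*(-6))*78 = 6*78 = 468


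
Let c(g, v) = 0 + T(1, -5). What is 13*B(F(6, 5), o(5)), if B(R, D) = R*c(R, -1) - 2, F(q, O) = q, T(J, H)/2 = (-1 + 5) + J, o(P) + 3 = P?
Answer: 754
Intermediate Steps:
o(P) = -3 + P
T(J, H) = 8 + 2*J (T(J, H) = 2*((-1 + 5) + J) = 2*(4 + J) = 8 + 2*J)
c(g, v) = 10 (c(g, v) = 0 + (8 + 2*1) = 0 + (8 + 2) = 0 + 10 = 10)
B(R, D) = -2 + 10*R (B(R, D) = R*10 - 2 = 10*R - 2 = -2 + 10*R)
13*B(F(6, 5), o(5)) = 13*(-2 + 10*6) = 13*(-2 + 60) = 13*58 = 754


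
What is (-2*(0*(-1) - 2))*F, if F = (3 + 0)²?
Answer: 36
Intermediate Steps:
F = 9 (F = 3² = 9)
(-2*(0*(-1) - 2))*F = -2*(0*(-1) - 2)*9 = -2*(0 - 2)*9 = -2*(-2)*9 = 4*9 = 36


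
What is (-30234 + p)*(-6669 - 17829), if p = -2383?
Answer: 799051266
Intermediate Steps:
(-30234 + p)*(-6669 - 17829) = (-30234 - 2383)*(-6669 - 17829) = -32617*(-24498) = 799051266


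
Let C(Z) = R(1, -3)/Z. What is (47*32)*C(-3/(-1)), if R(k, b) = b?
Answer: -1504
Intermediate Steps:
C(Z) = -3/Z
(47*32)*C(-3/(-1)) = (47*32)*(-3/((-3/(-1)))) = 1504*(-3/((-3*(-1)))) = 1504*(-3/3) = 1504*(-3*1/3) = 1504*(-1) = -1504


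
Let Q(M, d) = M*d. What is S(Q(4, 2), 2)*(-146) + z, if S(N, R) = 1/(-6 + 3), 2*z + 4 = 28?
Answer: 182/3 ≈ 60.667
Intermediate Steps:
z = 12 (z = -2 + (1/2)*28 = -2 + 14 = 12)
S(N, R) = -1/3 (S(N, R) = 1/(-3) = -1/3)
S(Q(4, 2), 2)*(-146) + z = -1/3*(-146) + 12 = 146/3 + 12 = 182/3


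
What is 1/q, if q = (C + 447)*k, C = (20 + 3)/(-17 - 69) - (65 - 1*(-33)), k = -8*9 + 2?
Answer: -43/1049685 ≈ -4.0965e-5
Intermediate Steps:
k = -70 (k = -72 + 2 = -70)
C = -8451/86 (C = 23/(-86) - (65 + 33) = 23*(-1/86) - 1*98 = -23/86 - 98 = -8451/86 ≈ -98.267)
q = -1049685/43 (q = (-8451/86 + 447)*(-70) = (29991/86)*(-70) = -1049685/43 ≈ -24411.)
1/q = 1/(-1049685/43) = -43/1049685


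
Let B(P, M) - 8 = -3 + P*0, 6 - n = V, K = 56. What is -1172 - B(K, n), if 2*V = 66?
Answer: -1177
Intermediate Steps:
V = 33 (V = (1/2)*66 = 33)
n = -27 (n = 6 - 1*33 = 6 - 33 = -27)
B(P, M) = 5 (B(P, M) = 8 + (-3 + P*0) = 8 + (-3 + 0) = 8 - 3 = 5)
-1172 - B(K, n) = -1172 - 1*5 = -1172 - 5 = -1177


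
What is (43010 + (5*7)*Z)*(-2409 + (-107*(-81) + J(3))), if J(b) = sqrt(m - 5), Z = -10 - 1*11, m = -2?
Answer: 264556950 + 42275*I*sqrt(7) ≈ 2.6456e+8 + 1.1185e+5*I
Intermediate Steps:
Z = -21 (Z = -10 - 11 = -21)
J(b) = I*sqrt(7) (J(b) = sqrt(-2 - 5) = sqrt(-7) = I*sqrt(7))
(43010 + (5*7)*Z)*(-2409 + (-107*(-81) + J(3))) = (43010 + (5*7)*(-21))*(-2409 + (-107*(-81) + I*sqrt(7))) = (43010 + 35*(-21))*(-2409 + (8667 + I*sqrt(7))) = (43010 - 735)*(6258 + I*sqrt(7)) = 42275*(6258 + I*sqrt(7)) = 264556950 + 42275*I*sqrt(7)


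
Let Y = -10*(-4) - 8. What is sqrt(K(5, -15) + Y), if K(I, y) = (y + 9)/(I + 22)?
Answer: sqrt(286)/3 ≈ 5.6372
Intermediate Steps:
K(I, y) = (9 + y)/(22 + I)
Y = 32 (Y = 40 - 8 = 32)
sqrt(K(5, -15) + Y) = sqrt((9 - 15)/(22 + 5) + 32) = sqrt(-6/27 + 32) = sqrt((1/27)*(-6) + 32) = sqrt(-2/9 + 32) = sqrt(286/9) = sqrt(286)/3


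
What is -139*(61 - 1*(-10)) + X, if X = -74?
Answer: -9943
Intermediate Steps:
-139*(61 - 1*(-10)) + X = -139*(61 - 1*(-10)) - 74 = -139*(61 + 10) - 74 = -139*71 - 74 = -9869 - 74 = -9943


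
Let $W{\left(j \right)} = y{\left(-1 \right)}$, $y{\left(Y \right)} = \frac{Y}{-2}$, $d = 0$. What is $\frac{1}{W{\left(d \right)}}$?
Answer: $2$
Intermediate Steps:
$y{\left(Y \right)} = - \frac{Y}{2}$ ($y{\left(Y \right)} = Y \left(- \frac{1}{2}\right) = - \frac{Y}{2}$)
$W{\left(j \right)} = \frac{1}{2}$ ($W{\left(j \right)} = \left(- \frac{1}{2}\right) \left(-1\right) = \frac{1}{2}$)
$\frac{1}{W{\left(d \right)}} = \frac{1}{\frac{1}{2}} = 2$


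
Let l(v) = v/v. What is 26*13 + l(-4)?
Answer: 339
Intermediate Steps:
l(v) = 1
26*13 + l(-4) = 26*13 + 1 = 338 + 1 = 339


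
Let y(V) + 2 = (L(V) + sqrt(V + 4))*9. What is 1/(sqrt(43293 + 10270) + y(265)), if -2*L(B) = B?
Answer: 2/(-2389 + 2*sqrt(53563) + 18*sqrt(269)) ≈ -0.0012263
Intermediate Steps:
L(B) = -B/2
y(V) = -2 + 9*sqrt(4 + V) - 9*V/2 (y(V) = -2 + (-V/2 + sqrt(V + 4))*9 = -2 + (-V/2 + sqrt(4 + V))*9 = -2 + (sqrt(4 + V) - V/2)*9 = -2 + (9*sqrt(4 + V) - 9*V/2) = -2 + 9*sqrt(4 + V) - 9*V/2)
1/(sqrt(43293 + 10270) + y(265)) = 1/(sqrt(43293 + 10270) + (-2 + 9*sqrt(4 + 265) - 9/2*265)) = 1/(sqrt(53563) + (-2 + 9*sqrt(269) - 2385/2)) = 1/(sqrt(53563) + (-2389/2 + 9*sqrt(269))) = 1/(-2389/2 + sqrt(53563) + 9*sqrt(269))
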